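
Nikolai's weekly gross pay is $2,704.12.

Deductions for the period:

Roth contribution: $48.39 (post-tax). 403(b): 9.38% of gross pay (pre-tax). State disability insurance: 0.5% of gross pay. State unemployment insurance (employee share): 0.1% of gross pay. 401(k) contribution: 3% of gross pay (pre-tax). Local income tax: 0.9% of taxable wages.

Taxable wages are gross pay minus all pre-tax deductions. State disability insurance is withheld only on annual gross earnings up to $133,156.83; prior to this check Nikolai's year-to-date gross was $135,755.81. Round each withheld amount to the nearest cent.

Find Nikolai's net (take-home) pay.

$2,296.94

401(k) contribution: $2,704.12 × 0.03 = $81.12
403(b): $2,704.12 × 0.0938 = $253.65
Pre-tax total = $81.12 + $253.65 = $334.77
Taxable wages = $2,704.12 − $334.77 = $2,369.35
Local income tax: $2,369.35 × 0.009 = $21.32
State unemployment insurance (employee share): $2,704.12 × 0.001 = $2.70
State disability insurance: annual cap $133,156.83 already reached (YTD $135,755.81), so $0.00
Roth contribution: $48.39
Total deductions = $81.12 + $253.65 + $21.32 + $2.70 + $0.00 + $48.39 = $407.18
Net pay = $2,704.12 − $407.18 = $2,296.94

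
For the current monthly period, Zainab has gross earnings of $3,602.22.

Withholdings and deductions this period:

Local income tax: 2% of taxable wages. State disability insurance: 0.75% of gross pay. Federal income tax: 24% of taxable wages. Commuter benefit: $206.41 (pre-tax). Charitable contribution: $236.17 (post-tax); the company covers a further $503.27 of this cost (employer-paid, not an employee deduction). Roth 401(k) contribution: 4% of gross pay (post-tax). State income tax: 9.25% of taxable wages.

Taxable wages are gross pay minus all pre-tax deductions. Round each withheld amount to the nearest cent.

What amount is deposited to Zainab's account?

$1,791.51

Commuter benefit: $206.41
Taxable wages = $3,602.22 − $206.41 = $3,395.81
Local income tax: $3,395.81 × 0.02 = $67.92
Federal income tax: $3,395.81 × 0.24 = $814.99
State income tax: $3,395.81 × 0.0925 = $314.11
State disability insurance: $3,602.22 × 0.0075 = $27.02
Roth 401(k) contribution: $3,602.22 × 0.04 = $144.09
Charitable contribution: $236.17
(Employer's $503.27 toward charitable contribution is not withheld from the employee.)
Total deductions = $206.41 + $67.92 + $814.99 + $314.11 + $27.02 + $144.09 + $236.17 = $1,810.71
Net pay = $3,602.22 − $1,810.71 = $1,791.51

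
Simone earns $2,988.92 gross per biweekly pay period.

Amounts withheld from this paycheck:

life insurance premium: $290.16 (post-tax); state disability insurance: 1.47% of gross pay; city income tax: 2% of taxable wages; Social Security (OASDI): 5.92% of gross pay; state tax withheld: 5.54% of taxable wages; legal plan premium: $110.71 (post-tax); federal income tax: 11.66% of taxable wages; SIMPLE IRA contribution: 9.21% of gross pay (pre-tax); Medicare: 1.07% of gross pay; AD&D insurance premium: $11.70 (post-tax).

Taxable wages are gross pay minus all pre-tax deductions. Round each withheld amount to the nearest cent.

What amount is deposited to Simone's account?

SIMPLE IRA contribution: $2,988.92 × 0.0921 = $275.28
Taxable wages = $2,988.92 − $275.28 = $2,713.64
State tax withheld: $2,713.64 × 0.0554 = $150.34
City income tax: $2,713.64 × 0.02 = $54.27
Federal income tax: $2,713.64 × 0.1166 = $316.41
State disability insurance: $2,988.92 × 0.0147 = $43.94
Social Security (OASDI): $2,988.92 × 0.0592 = $176.94
Medicare: $2,988.92 × 0.0107 = $31.98
Legal plan premium: $110.71
Life insurance premium: $290.16
AD&D insurance premium: $11.70
Total deductions = $275.28 + $150.34 + $54.27 + $316.41 + $43.94 + $176.94 + $31.98 + $110.71 + $290.16 + $11.70 = $1,461.73
Net pay = $2,988.92 − $1,461.73 = $1,527.19

$1,527.19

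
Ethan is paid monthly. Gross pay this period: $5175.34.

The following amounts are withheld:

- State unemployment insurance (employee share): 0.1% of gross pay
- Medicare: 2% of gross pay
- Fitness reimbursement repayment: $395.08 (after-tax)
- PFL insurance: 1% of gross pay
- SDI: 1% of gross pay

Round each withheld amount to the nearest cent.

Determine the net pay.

$4568.07

State unemployment insurance (employee share): $5175.34 × 0.001 = $5.18
PFL insurance: $5175.34 × 0.01 = $51.75
Medicare: $5175.34 × 0.02 = $103.51
SDI: $5175.34 × 0.01 = $51.75
Fitness reimbursement repayment: $395.08
Total deductions = $5.18 + $51.75 + $103.51 + $51.75 + $395.08 = $607.27
Net pay = $5175.34 − $607.27 = $4568.07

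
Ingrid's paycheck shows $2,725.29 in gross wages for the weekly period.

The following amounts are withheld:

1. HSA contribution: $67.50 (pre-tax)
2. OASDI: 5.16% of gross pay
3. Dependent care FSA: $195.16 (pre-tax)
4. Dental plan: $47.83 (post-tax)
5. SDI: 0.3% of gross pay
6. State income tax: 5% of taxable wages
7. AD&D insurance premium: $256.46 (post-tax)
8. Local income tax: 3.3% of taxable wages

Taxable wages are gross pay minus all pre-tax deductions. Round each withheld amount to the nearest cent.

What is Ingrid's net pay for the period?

Dependent care FSA: $195.16
HSA contribution: $67.50
Pre-tax total = $195.16 + $67.50 = $262.66
Taxable wages = $2,725.29 − $262.66 = $2,462.63
State income tax: $2,462.63 × 0.05 = $123.13
Local income tax: $2,462.63 × 0.033 = $81.27
SDI: $2,725.29 × 0.003 = $8.18
OASDI: $2,725.29 × 0.0516 = $140.62
AD&D insurance premium: $256.46
Dental plan: $47.83
Total deductions = $195.16 + $67.50 + $123.13 + $81.27 + $8.18 + $140.62 + $256.46 + $47.83 = $920.15
Net pay = $2,725.29 − $920.15 = $1,805.14

$1,805.14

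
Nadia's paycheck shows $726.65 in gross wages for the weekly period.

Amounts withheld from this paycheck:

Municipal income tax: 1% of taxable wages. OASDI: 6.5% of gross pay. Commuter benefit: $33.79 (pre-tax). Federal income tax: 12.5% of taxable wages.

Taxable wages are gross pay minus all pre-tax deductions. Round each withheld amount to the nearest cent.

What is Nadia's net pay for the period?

$552.09

Commuter benefit: $33.79
Taxable wages = $726.65 − $33.79 = $692.86
Federal income tax: $692.86 × 0.125 = $86.61
Municipal income tax: $692.86 × 0.01 = $6.93
OASDI: $726.65 × 0.065 = $47.23
Total deductions = $33.79 + $86.61 + $6.93 + $47.23 = $174.56
Net pay = $726.65 − $174.56 = $552.09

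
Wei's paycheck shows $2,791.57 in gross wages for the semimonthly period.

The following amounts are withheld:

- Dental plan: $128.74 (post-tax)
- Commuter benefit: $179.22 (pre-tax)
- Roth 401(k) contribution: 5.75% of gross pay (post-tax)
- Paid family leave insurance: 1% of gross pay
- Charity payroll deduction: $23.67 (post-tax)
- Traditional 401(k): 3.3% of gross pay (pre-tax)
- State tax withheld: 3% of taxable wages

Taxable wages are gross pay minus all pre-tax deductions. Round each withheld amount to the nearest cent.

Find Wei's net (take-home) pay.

Commuter benefit: $179.22
Traditional 401(k): $2,791.57 × 0.033 = $92.12
Pre-tax total = $179.22 + $92.12 = $271.34
Taxable wages = $2,791.57 − $271.34 = $2,520.23
State tax withheld: $2,520.23 × 0.03 = $75.61
Paid family leave insurance: $2,791.57 × 0.01 = $27.92
Charity payroll deduction: $23.67
Roth 401(k) contribution: $2,791.57 × 0.0575 = $160.52
Dental plan: $128.74
Total deductions = $179.22 + $92.12 + $75.61 + $27.92 + $23.67 + $160.52 + $128.74 = $687.80
Net pay = $2,791.57 − $687.80 = $2,103.77

$2,103.77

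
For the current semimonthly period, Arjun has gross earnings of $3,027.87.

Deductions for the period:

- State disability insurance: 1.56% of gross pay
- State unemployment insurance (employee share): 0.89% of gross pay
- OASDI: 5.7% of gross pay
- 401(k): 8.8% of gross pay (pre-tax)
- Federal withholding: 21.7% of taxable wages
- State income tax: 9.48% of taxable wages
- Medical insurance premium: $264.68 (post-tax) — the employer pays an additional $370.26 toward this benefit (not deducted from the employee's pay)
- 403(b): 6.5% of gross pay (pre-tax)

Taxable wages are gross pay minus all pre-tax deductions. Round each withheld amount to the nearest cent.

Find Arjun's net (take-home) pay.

$1,253.51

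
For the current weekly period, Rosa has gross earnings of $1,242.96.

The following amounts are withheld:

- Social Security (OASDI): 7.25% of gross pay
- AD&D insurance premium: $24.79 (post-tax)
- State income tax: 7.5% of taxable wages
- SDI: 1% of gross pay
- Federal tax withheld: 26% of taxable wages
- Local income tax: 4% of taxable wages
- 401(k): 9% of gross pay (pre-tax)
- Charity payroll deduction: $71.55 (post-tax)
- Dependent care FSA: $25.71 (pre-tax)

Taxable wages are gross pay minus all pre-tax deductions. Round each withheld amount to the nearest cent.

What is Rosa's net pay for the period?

Dependent care FSA: $25.71
401(k): $1,242.96 × 0.09 = $111.87
Pre-tax total = $25.71 + $111.87 = $137.58
Taxable wages = $1,242.96 − $137.58 = $1,105.38
Federal tax withheld: $1,105.38 × 0.26 = $287.40
Local income tax: $1,105.38 × 0.04 = $44.22
State income tax: $1,105.38 × 0.075 = $82.90
SDI: $1,242.96 × 0.01 = $12.43
Social Security (OASDI): $1,242.96 × 0.0725 = $90.11
Charity payroll deduction: $71.55
AD&D insurance premium: $24.79
Total deductions = $25.71 + $111.87 + $287.40 + $44.22 + $82.90 + $12.43 + $90.11 + $71.55 + $24.79 = $750.98
Net pay = $1,242.96 − $750.98 = $491.98

$491.98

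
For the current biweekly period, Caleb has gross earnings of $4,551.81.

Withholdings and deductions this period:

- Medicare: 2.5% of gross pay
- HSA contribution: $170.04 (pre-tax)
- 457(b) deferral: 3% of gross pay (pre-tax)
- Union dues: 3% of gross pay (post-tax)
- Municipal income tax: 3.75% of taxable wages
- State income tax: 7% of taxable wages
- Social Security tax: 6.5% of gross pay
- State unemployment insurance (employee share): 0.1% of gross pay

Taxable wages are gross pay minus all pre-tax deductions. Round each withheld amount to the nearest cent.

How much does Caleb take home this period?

$3,238.08

457(b) deferral: $4,551.81 × 0.03 = $136.55
HSA contribution: $170.04
Pre-tax total = $136.55 + $170.04 = $306.59
Taxable wages = $4,551.81 − $306.59 = $4,245.22
State income tax: $4,245.22 × 0.07 = $297.17
Municipal income tax: $4,245.22 × 0.0375 = $159.20
Medicare: $4,551.81 × 0.025 = $113.80
Social Security tax: $4,551.81 × 0.065 = $295.87
State unemployment insurance (employee share): $4,551.81 × 0.001 = $4.55
Union dues: $4,551.81 × 0.03 = $136.55
Total deductions = $136.55 + $170.04 + $297.17 + $159.20 + $113.80 + $295.87 + $4.55 + $136.55 = $1,313.73
Net pay = $4,551.81 − $1,313.73 = $3,238.08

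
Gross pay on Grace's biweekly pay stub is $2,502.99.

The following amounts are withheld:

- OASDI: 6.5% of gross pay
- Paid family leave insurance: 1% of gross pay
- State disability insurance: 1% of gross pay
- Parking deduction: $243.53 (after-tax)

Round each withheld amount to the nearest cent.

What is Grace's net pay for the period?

$2,046.71

Paid family leave insurance: $2,502.99 × 0.01 = $25.03
State disability insurance: $2,502.99 × 0.01 = $25.03
OASDI: $2,502.99 × 0.065 = $162.69
Parking deduction: $243.53
Total deductions = $25.03 + $25.03 + $162.69 + $243.53 = $456.28
Net pay = $2,502.99 − $456.28 = $2,046.71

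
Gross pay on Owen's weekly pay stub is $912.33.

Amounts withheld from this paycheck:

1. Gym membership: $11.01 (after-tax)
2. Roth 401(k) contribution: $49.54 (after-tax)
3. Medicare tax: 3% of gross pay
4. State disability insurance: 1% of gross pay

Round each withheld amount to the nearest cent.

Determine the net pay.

$815.29

Medicare tax: $912.33 × 0.03 = $27.37
State disability insurance: $912.33 × 0.01 = $9.12
Roth 401(k) contribution: $49.54
Gym membership: $11.01
Total deductions = $27.37 + $9.12 + $49.54 + $11.01 = $97.04
Net pay = $912.33 − $97.04 = $815.29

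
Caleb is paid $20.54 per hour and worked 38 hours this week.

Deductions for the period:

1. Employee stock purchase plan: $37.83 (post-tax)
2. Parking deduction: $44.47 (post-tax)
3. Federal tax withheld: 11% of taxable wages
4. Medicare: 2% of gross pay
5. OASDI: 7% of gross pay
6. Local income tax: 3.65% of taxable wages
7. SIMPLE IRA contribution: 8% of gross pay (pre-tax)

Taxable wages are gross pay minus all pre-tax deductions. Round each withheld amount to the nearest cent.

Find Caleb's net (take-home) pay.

$460.33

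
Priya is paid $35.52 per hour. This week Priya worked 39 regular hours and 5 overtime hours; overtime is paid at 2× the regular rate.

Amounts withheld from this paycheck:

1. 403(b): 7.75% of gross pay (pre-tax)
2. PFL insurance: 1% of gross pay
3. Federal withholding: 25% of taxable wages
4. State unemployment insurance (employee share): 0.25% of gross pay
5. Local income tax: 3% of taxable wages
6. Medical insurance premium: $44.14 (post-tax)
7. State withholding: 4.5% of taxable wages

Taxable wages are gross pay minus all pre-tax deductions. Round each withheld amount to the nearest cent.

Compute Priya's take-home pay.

$1,017.88

Regular pay: 39 × $35.52 = $1,385.28
Overtime pay: 5 × $35.52 × 2 = $355.20
Gross pay = $1,385.28 + $355.20 = $1,740.48
403(b): $1,740.48 × 0.0775 = $134.89
Taxable wages = $1,740.48 − $134.89 = $1,605.59
Federal withholding: $1,605.59 × 0.25 = $401.40
Local income tax: $1,605.59 × 0.03 = $48.17
State withholding: $1,605.59 × 0.045 = $72.25
PFL insurance: $1,740.48 × 0.01 = $17.40
State unemployment insurance (employee share): $1,740.48 × 0.0025 = $4.35
Medical insurance premium: $44.14
Total deductions = $134.89 + $401.40 + $48.17 + $72.25 + $17.40 + $4.35 + $44.14 = $722.60
Net pay = $1,740.48 − $722.60 = $1,017.88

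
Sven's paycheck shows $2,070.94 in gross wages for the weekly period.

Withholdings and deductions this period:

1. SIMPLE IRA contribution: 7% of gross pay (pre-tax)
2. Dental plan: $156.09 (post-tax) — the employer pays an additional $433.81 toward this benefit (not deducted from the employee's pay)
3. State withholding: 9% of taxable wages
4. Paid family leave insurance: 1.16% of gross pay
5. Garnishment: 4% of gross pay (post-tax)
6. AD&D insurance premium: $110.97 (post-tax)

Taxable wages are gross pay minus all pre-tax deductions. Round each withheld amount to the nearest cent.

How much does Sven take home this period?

$1,378.71

SIMPLE IRA contribution: $2,070.94 × 0.07 = $144.97
Taxable wages = $2,070.94 − $144.97 = $1,925.97
State withholding: $1,925.97 × 0.09 = $173.34
Paid family leave insurance: $2,070.94 × 0.0116 = $24.02
AD&D insurance premium: $110.97
Dental plan: $156.09
Garnishment: $2,070.94 × 0.04 = $82.84
(Employer's $433.81 toward dental plan is not withheld from the employee.)
Total deductions = $144.97 + $173.34 + $24.02 + $110.97 + $156.09 + $82.84 = $692.23
Net pay = $2,070.94 − $692.23 = $1,378.71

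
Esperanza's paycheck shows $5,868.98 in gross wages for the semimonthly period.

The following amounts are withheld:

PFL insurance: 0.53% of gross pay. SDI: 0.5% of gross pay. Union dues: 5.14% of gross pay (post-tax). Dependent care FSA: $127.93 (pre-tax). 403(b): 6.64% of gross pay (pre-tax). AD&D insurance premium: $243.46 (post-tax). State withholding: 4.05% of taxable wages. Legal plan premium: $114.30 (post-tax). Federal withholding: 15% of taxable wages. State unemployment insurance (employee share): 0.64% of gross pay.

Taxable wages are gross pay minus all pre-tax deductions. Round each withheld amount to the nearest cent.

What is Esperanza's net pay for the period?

403(b): $5,868.98 × 0.0664 = $389.70
Dependent care FSA: $127.93
Pre-tax total = $389.70 + $127.93 = $517.63
Taxable wages = $5,868.98 − $517.63 = $5,351.35
State withholding: $5,351.35 × 0.0405 = $216.73
Federal withholding: $5,351.35 × 0.15 = $802.70
State unemployment insurance (employee share): $5,868.98 × 0.0064 = $37.56
SDI: $5,868.98 × 0.005 = $29.34
PFL insurance: $5,868.98 × 0.0053 = $31.11
AD&D insurance premium: $243.46
Union dues: $5,868.98 × 0.0514 = $301.67
Legal plan premium: $114.30
Total deductions = $389.70 + $127.93 + $216.73 + $802.70 + $37.56 + $29.34 + $31.11 + $243.46 + $301.67 + $114.30 = $2,294.50
Net pay = $5,868.98 − $2,294.50 = $3,574.48

$3,574.48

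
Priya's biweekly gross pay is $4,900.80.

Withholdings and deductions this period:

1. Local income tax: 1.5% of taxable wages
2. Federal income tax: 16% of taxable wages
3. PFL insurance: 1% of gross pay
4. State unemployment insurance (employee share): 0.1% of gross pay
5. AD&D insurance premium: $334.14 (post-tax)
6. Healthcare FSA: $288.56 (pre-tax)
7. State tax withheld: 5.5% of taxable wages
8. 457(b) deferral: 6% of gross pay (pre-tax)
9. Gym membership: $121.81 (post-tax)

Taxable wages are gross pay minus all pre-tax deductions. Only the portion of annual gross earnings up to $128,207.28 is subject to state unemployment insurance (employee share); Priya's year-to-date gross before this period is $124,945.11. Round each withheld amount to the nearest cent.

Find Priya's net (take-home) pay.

$2,816.79

457(b) deferral: $4,900.80 × 0.06 = $294.05
Healthcare FSA: $288.56
Pre-tax total = $294.05 + $288.56 = $582.61
Taxable wages = $4,900.80 − $582.61 = $4,318.19
Federal income tax: $4,318.19 × 0.16 = $690.91
Local income tax: $4,318.19 × 0.015 = $64.77
State tax withheld: $4,318.19 × 0.055 = $237.50
State unemployment insurance (employee share): only $128,207.28 − $124,945.11 = $3,262.17 of this check is subject → $3,262.17 × 0.001 = $3.26
PFL insurance: $4,900.80 × 0.01 = $49.01
AD&D insurance premium: $334.14
Gym membership: $121.81
Total deductions = $294.05 + $288.56 + $690.91 + $64.77 + $237.50 + $3.26 + $49.01 + $334.14 + $121.81 = $2,084.01
Net pay = $4,900.80 − $2,084.01 = $2,816.79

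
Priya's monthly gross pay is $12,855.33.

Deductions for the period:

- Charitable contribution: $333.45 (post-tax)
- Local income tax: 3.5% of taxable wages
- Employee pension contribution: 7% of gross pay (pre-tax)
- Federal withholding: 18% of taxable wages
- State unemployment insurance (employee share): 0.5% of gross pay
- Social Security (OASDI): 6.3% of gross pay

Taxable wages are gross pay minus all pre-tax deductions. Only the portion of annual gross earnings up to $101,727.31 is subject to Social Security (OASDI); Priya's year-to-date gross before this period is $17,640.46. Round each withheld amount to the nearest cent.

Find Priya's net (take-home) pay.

Employee pension contribution: $12,855.33 × 0.07 = $899.87
Taxable wages = $12,855.33 − $899.87 = $11,955.46
Federal withholding: $11,955.46 × 0.18 = $2,151.98
Local income tax: $11,955.46 × 0.035 = $418.44
State unemployment insurance (employee share): $12,855.33 × 0.005 = $64.28
Social Security (OASDI): cap not yet reached, full $12,855.33 is subject → $12,855.33 × 0.063 = $809.89
Charitable contribution: $333.45
Total deductions = $899.87 + $2,151.98 + $418.44 + $64.28 + $809.89 + $333.45 = $4,677.91
Net pay = $12,855.33 − $4,677.91 = $8,177.42

$8,177.42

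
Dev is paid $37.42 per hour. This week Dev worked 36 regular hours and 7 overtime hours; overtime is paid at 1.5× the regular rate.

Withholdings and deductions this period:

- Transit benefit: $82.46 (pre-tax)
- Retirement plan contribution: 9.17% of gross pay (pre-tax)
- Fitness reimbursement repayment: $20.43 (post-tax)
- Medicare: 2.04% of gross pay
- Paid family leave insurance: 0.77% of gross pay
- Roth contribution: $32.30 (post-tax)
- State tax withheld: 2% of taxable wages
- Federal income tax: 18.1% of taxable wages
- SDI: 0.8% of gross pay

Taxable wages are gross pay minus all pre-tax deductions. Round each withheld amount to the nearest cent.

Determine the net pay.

$1,081.36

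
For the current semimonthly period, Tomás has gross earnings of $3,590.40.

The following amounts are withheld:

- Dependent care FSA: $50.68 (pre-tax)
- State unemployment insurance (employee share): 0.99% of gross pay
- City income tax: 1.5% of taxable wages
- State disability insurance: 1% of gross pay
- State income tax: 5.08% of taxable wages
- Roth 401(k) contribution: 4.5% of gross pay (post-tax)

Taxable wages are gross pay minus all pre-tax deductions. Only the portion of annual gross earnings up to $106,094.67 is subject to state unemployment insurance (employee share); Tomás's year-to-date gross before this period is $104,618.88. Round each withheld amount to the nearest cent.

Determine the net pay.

$3,094.72

Dependent care FSA: $50.68
Taxable wages = $3,590.40 − $50.68 = $3,539.72
City income tax: $3,539.72 × 0.015 = $53.10
State income tax: $3,539.72 × 0.0508 = $179.82
State unemployment insurance (employee share): only $106,094.67 − $104,618.88 = $1,475.79 of this check is subject → $1,475.79 × 0.0099 = $14.61
State disability insurance: $3,590.40 × 0.01 = $35.90
Roth 401(k) contribution: $3,590.40 × 0.045 = $161.57
Total deductions = $50.68 + $53.10 + $179.82 + $14.61 + $35.90 + $161.57 = $495.68
Net pay = $3,590.40 − $495.68 = $3,094.72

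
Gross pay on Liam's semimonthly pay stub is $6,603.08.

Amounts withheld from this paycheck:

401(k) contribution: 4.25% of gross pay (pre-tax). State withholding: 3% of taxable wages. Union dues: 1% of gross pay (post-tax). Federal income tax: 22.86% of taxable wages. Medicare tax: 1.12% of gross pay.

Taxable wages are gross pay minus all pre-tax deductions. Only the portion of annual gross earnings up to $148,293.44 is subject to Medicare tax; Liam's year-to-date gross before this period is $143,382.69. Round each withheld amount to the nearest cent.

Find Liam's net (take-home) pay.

$4,566.44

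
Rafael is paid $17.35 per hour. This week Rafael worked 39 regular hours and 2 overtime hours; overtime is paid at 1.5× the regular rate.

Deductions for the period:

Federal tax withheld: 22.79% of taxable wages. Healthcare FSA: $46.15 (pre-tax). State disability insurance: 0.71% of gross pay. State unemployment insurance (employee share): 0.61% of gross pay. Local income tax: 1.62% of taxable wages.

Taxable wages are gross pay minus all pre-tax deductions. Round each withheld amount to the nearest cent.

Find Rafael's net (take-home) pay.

Regular pay: 39 × $17.35 = $676.65
Overtime pay: 2 × $17.35 × 1.5 = $52.05
Gross pay = $676.65 + $52.05 = $728.70
Healthcare FSA: $46.15
Taxable wages = $728.70 − $46.15 = $682.55
Local income tax: $682.55 × 0.0162 = $11.06
Federal tax withheld: $682.55 × 0.2279 = $155.55
State unemployment insurance (employee share): $728.70 × 0.0061 = $4.45
State disability insurance: $728.70 × 0.0071 = $5.17
Total deductions = $46.15 + $11.06 + $155.55 + $4.45 + $5.17 = $222.38
Net pay = $728.70 − $222.38 = $506.32

$506.32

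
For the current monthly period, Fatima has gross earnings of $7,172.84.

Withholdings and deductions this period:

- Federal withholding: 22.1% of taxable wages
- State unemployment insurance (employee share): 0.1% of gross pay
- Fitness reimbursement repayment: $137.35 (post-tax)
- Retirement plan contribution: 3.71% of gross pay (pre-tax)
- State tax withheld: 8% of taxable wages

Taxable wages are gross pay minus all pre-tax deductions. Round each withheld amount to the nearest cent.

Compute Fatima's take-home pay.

$4,683.28

Retirement plan contribution: $7,172.84 × 0.0371 = $266.11
Taxable wages = $7,172.84 − $266.11 = $6,906.73
State tax withheld: $6,906.73 × 0.08 = $552.54
Federal withholding: $6,906.73 × 0.221 = $1,526.39
State unemployment insurance (employee share): $7,172.84 × 0.001 = $7.17
Fitness reimbursement repayment: $137.35
Total deductions = $266.11 + $552.54 + $1,526.39 + $7.17 + $137.35 = $2,489.56
Net pay = $7,172.84 − $2,489.56 = $4,683.28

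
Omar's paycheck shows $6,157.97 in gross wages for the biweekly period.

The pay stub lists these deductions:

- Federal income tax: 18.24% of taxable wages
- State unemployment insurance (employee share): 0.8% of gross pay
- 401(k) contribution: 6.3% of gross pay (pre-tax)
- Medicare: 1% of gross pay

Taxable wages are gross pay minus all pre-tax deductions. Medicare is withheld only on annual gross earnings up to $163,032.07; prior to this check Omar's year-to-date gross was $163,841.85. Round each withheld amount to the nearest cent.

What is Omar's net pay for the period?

$4,668.31

401(k) contribution: $6,157.97 × 0.063 = $387.95
Taxable wages = $6,157.97 − $387.95 = $5,770.02
Federal income tax: $5,770.02 × 0.1824 = $1,052.45
State unemployment insurance (employee share): $6,157.97 × 0.008 = $49.26
Medicare: annual cap $163,032.07 already reached (YTD $163,841.85), so $0.00
Total deductions = $387.95 + $1,052.45 + $49.26 + $0.00 = $1,489.66
Net pay = $6,157.97 − $1,489.66 = $4,668.31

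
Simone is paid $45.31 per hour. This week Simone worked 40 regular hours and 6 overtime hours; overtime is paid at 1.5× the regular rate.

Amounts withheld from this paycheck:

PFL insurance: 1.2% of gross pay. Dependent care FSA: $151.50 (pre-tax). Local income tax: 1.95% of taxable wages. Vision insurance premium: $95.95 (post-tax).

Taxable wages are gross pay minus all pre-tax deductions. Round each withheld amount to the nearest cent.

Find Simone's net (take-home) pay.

Regular pay: 40 × $45.31 = $1812.40
Overtime pay: 6 × $45.31 × 1.5 = $407.79
Gross pay = $1812.40 + $407.79 = $2220.19
Dependent care FSA: $151.50
Taxable wages = $2220.19 − $151.50 = $2068.69
Local income tax: $2068.69 × 0.0195 = $40.34
PFL insurance: $2220.19 × 0.012 = $26.64
Vision insurance premium: $95.95
Total deductions = $151.50 + $40.34 + $26.64 + $95.95 = $314.43
Net pay = $2220.19 − $314.43 = $1905.76

$1905.76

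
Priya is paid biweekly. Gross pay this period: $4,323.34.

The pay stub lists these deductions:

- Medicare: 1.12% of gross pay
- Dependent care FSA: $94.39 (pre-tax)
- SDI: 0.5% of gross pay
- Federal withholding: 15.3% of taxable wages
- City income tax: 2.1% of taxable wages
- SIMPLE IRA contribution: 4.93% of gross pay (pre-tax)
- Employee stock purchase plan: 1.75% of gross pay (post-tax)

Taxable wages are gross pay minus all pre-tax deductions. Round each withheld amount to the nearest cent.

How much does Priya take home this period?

SIMPLE IRA contribution: $4,323.34 × 0.0493 = $213.14
Dependent care FSA: $94.39
Pre-tax total = $213.14 + $94.39 = $307.53
Taxable wages = $4,323.34 − $307.53 = $4,015.81
City income tax: $4,015.81 × 0.021 = $84.33
Federal withholding: $4,015.81 × 0.153 = $614.42
SDI: $4,323.34 × 0.005 = $21.62
Medicare: $4,323.34 × 0.0112 = $48.42
Employee stock purchase plan: $4,323.34 × 0.0175 = $75.66
Total deductions = $213.14 + $94.39 + $84.33 + $614.42 + $21.62 + $48.42 + $75.66 = $1,151.98
Net pay = $4,323.34 − $1,151.98 = $3,171.36

$3,171.36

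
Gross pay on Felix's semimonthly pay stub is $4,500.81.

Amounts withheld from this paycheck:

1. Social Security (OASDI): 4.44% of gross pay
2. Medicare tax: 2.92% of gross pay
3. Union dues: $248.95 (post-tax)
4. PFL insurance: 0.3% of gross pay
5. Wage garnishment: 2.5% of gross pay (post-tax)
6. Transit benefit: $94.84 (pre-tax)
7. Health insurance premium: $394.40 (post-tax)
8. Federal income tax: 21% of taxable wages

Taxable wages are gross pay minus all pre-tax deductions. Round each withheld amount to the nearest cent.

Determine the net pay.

$2,380.09

Transit benefit: $94.84
Taxable wages = $4,500.81 − $94.84 = $4,405.97
Federal income tax: $4,405.97 × 0.21 = $925.25
Social Security (OASDI): $4,500.81 × 0.0444 = $199.84
Medicare tax: $4,500.81 × 0.0292 = $131.42
PFL insurance: $4,500.81 × 0.003 = $13.50
Wage garnishment: $4,500.81 × 0.025 = $112.52
Health insurance premium: $394.40
Union dues: $248.95
Total deductions = $94.84 + $925.25 + $199.84 + $131.42 + $13.50 + $112.52 + $394.40 + $248.95 = $2,120.72
Net pay = $4,500.81 − $2,120.72 = $2,380.09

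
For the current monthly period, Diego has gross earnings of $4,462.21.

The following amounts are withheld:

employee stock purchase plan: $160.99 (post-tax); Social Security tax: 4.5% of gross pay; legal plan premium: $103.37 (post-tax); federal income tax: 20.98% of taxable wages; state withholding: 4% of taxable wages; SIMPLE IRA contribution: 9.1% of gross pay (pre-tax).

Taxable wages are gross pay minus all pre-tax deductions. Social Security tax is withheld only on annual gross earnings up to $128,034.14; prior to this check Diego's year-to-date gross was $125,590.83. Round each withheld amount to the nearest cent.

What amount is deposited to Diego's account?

SIMPLE IRA contribution: $4,462.21 × 0.091 = $406.06
Taxable wages = $4,462.21 − $406.06 = $4,056.15
Federal income tax: $4,056.15 × 0.2098 = $850.98
State withholding: $4,056.15 × 0.04 = $162.25
Social Security tax: only $128,034.14 − $125,590.83 = $2,443.31 of this check is subject → $2,443.31 × 0.045 = $109.95
Employee stock purchase plan: $160.99
Legal plan premium: $103.37
Total deductions = $406.06 + $850.98 + $162.25 + $109.95 + $160.99 + $103.37 = $1,793.60
Net pay = $4,462.21 − $1,793.60 = $2,668.61

$2,668.61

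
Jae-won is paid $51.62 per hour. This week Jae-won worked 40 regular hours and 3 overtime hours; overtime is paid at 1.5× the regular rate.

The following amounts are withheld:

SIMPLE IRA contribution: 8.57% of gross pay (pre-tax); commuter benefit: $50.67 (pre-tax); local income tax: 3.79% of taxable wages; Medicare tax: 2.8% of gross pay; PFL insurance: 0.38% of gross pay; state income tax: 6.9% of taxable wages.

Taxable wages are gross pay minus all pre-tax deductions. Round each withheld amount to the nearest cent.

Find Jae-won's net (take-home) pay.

Regular pay: 40 × $51.62 = $2,064.80
Overtime pay: 3 × $51.62 × 1.5 = $232.29
Gross pay = $2,064.80 + $232.29 = $2,297.09
Commuter benefit: $50.67
SIMPLE IRA contribution: $2,297.09 × 0.0857 = $196.86
Pre-tax total = $50.67 + $196.86 = $247.53
Taxable wages = $2,297.09 − $247.53 = $2,049.56
Local income tax: $2,049.56 × 0.0379 = $77.68
State income tax: $2,049.56 × 0.069 = $141.42
PFL insurance: $2,297.09 × 0.0038 = $8.73
Medicare tax: $2,297.09 × 0.028 = $64.32
Total deductions = $50.67 + $196.86 + $77.68 + $141.42 + $8.73 + $64.32 = $539.68
Net pay = $2,297.09 − $539.68 = $1,757.41

$1,757.41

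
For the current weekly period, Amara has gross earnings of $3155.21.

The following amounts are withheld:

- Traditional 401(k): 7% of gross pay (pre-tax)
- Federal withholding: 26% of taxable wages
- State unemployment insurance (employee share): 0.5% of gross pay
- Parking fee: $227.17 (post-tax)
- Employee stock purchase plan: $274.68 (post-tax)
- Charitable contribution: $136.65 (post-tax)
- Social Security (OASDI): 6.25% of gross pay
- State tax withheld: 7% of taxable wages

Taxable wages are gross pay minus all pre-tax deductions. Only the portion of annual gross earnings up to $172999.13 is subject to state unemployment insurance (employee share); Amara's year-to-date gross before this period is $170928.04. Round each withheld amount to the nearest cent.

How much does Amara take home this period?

Traditional 401(k): $3155.21 × 0.07 = $220.86
Taxable wages = $3155.21 − $220.86 = $2934.35
Federal withholding: $2934.35 × 0.26 = $762.93
State tax withheld: $2934.35 × 0.07 = $205.40
State unemployment insurance (employee share): only $172999.13 − $170928.04 = $2071.09 of this check is subject → $2071.09 × 0.005 = $10.36
Social Security (OASDI): $3155.21 × 0.0625 = $197.20
Charitable contribution: $136.65
Parking fee: $227.17
Employee stock purchase plan: $274.68
Total deductions = $220.86 + $762.93 + $205.40 + $10.36 + $197.20 + $136.65 + $227.17 + $274.68 = $2035.25
Net pay = $3155.21 − $2035.25 = $1119.96

$1119.96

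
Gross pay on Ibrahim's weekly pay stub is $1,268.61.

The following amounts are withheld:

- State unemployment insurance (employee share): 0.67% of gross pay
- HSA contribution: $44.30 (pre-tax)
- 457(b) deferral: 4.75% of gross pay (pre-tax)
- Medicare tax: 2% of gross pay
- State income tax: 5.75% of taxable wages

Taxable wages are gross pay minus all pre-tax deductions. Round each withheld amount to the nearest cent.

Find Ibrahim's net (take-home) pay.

457(b) deferral: $1,268.61 × 0.0475 = $60.26
HSA contribution: $44.30
Pre-tax total = $60.26 + $44.30 = $104.56
Taxable wages = $1,268.61 − $104.56 = $1,164.05
State income tax: $1,164.05 × 0.0575 = $66.93
Medicare tax: $1,268.61 × 0.02 = $25.37
State unemployment insurance (employee share): $1,268.61 × 0.0067 = $8.50
Total deductions = $60.26 + $44.30 + $66.93 + $25.37 + $8.50 = $205.36
Net pay = $1,268.61 − $205.36 = $1,063.25

$1,063.25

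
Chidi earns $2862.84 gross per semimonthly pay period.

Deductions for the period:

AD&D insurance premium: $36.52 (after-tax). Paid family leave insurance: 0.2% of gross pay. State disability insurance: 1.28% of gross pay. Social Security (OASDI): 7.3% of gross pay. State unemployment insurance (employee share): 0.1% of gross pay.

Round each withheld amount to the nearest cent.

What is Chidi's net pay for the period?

$2572.10

State unemployment insurance (employee share): $2862.84 × 0.001 = $2.86
Social Security (OASDI): $2862.84 × 0.073 = $208.99
Paid family leave insurance: $2862.84 × 0.002 = $5.73
State disability insurance: $2862.84 × 0.0128 = $36.64
AD&D insurance premium: $36.52
Total deductions = $2.86 + $208.99 + $5.73 + $36.64 + $36.52 = $290.74
Net pay = $2862.84 − $290.74 = $2572.10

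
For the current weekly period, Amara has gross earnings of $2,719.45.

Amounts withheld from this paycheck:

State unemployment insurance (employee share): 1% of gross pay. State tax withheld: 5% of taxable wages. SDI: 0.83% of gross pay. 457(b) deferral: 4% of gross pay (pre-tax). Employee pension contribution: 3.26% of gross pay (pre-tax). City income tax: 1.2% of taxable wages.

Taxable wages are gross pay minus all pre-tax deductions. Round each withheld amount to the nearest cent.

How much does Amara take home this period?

$2,315.90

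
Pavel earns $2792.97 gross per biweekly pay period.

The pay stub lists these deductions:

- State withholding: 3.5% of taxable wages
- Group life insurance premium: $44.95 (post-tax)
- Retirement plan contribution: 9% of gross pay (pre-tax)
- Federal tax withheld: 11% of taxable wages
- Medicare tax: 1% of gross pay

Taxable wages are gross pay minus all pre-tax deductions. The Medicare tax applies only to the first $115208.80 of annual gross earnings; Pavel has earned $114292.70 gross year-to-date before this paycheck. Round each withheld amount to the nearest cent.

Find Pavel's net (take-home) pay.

Retirement plan contribution: $2792.97 × 0.09 = $251.37
Taxable wages = $2792.97 − $251.37 = $2541.60
State withholding: $2541.60 × 0.035 = $88.96
Federal tax withheld: $2541.60 × 0.11 = $279.58
Medicare tax: only $115208.80 − $114292.70 = $916.10 of this check is subject → $916.10 × 0.01 = $9.16
Group life insurance premium: $44.95
Total deductions = $251.37 + $88.96 + $279.58 + $9.16 + $44.95 = $674.02
Net pay = $2792.97 − $674.02 = $2118.95

$2118.95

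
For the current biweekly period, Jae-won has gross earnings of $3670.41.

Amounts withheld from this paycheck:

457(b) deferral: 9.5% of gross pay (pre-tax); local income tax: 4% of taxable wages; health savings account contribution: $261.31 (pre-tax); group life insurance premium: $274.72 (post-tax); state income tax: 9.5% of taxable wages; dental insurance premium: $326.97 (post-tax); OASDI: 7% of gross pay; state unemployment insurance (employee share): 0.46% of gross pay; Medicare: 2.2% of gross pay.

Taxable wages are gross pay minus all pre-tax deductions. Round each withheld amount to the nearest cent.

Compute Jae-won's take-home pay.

$1691.00

457(b) deferral: $3670.41 × 0.095 = $348.69
Health savings account contribution: $261.31
Pre-tax total = $348.69 + $261.31 = $610.00
Taxable wages = $3670.41 − $610.00 = $3060.41
State income tax: $3060.41 × 0.095 = $290.74
Local income tax: $3060.41 × 0.04 = $122.42
State unemployment insurance (employee share): $3670.41 × 0.0046 = $16.88
Medicare: $3670.41 × 0.022 = $80.75
OASDI: $3670.41 × 0.07 = $256.93
Group life insurance premium: $274.72
Dental insurance premium: $326.97
Total deductions = $348.69 + $261.31 + $290.74 + $122.42 + $16.88 + $80.75 + $256.93 + $274.72 + $326.97 = $1979.41
Net pay = $3670.41 − $1979.41 = $1691.00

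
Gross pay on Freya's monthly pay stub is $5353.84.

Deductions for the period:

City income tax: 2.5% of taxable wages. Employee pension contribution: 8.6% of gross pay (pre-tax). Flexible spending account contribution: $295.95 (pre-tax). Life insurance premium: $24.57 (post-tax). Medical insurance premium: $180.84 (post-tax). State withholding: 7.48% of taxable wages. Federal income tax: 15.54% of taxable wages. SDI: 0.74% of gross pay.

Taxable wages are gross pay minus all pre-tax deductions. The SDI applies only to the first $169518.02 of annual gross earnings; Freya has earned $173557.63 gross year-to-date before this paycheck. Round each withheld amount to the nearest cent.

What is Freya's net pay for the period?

$3218.77

Employee pension contribution: $5353.84 × 0.086 = $460.43
Flexible spending account contribution: $295.95
Pre-tax total = $460.43 + $295.95 = $756.38
Taxable wages = $5353.84 − $756.38 = $4597.46
City income tax: $4597.46 × 0.025 = $114.94
Federal income tax: $4597.46 × 0.1554 = $714.45
State withholding: $4597.46 × 0.0748 = $343.89
SDI: annual cap $169518.02 already reached (YTD $173557.63), so $0.00
Life insurance premium: $24.57
Medical insurance premium: $180.84
Total deductions = $460.43 + $295.95 + $114.94 + $714.45 + $343.89 + $0.00 + $24.57 + $180.84 = $2135.07
Net pay = $5353.84 − $2135.07 = $3218.77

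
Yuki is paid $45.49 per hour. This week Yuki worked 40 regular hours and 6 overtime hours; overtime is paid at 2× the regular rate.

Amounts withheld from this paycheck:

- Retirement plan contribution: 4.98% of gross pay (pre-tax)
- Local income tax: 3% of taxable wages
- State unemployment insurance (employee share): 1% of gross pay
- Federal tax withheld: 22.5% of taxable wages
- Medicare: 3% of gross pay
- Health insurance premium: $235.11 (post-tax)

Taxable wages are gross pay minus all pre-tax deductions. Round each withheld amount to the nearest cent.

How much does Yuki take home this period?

Regular pay: 40 × $45.49 = $1,819.60
Overtime pay: 6 × $45.49 × 2 = $545.88
Gross pay = $1,819.60 + $545.88 = $2,365.48
Retirement plan contribution: $2,365.48 × 0.0498 = $117.80
Taxable wages = $2,365.48 − $117.80 = $2,247.68
Local income tax: $2,247.68 × 0.03 = $67.43
Federal tax withheld: $2,247.68 × 0.225 = $505.73
State unemployment insurance (employee share): $2,365.48 × 0.01 = $23.65
Medicare: $2,365.48 × 0.03 = $70.96
Health insurance premium: $235.11
Total deductions = $117.80 + $67.43 + $505.73 + $23.65 + $70.96 + $235.11 = $1,020.68
Net pay = $2,365.48 − $1,020.68 = $1,344.80

$1,344.80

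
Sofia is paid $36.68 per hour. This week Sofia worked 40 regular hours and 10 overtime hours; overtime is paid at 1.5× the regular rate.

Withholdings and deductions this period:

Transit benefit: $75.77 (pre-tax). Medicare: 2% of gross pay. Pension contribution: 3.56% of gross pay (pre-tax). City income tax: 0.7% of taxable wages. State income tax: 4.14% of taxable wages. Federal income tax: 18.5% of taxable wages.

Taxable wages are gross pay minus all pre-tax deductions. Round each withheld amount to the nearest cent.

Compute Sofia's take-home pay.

$1393.05

Regular pay: 40 × $36.68 = $1467.20
Overtime pay: 10 × $36.68 × 1.5 = $550.20
Gross pay = $1467.20 + $550.20 = $2017.40
Transit benefit: $75.77
Pension contribution: $2017.40 × 0.0356 = $71.82
Pre-tax total = $75.77 + $71.82 = $147.59
Taxable wages = $2017.40 − $147.59 = $1869.81
City income tax: $1869.81 × 0.007 = $13.09
Federal income tax: $1869.81 × 0.185 = $345.91
State income tax: $1869.81 × 0.0414 = $77.41
Medicare: $2017.40 × 0.02 = $40.35
Total deductions = $75.77 + $71.82 + $13.09 + $345.91 + $77.41 + $40.35 = $624.35
Net pay = $2017.40 − $624.35 = $1393.05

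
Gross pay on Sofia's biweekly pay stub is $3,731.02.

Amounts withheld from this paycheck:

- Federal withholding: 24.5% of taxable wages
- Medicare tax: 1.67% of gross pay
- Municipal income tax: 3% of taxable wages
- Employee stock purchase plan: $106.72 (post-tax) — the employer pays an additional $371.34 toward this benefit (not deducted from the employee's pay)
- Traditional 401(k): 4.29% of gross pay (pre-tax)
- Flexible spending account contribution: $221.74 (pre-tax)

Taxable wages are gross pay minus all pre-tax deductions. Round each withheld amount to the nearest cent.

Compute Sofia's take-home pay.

$2,259.15

Flexible spending account contribution: $221.74
Traditional 401(k): $3,731.02 × 0.0429 = $160.06
Pre-tax total = $221.74 + $160.06 = $381.80
Taxable wages = $3,731.02 − $381.80 = $3,349.22
Federal withholding: $3,349.22 × 0.245 = $820.56
Municipal income tax: $3,349.22 × 0.03 = $100.48
Medicare tax: $3,731.02 × 0.0167 = $62.31
Employee stock purchase plan: $106.72
(Employer's $371.34 toward employee stock purchase plan is not withheld from the employee.)
Total deductions = $221.74 + $160.06 + $820.56 + $100.48 + $62.31 + $106.72 = $1,471.87
Net pay = $3,731.02 − $1,471.87 = $2,259.15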